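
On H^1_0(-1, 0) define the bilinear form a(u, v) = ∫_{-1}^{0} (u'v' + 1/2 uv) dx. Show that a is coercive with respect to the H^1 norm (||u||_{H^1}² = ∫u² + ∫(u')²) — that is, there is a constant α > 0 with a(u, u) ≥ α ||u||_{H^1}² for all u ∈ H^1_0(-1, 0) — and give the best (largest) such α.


α = (1/2 + π^2)/(1 + π^2)

Coercivity of a(·,·) on H^1_0(-1, 0) means a(u, u) ≥ α ||u||_{H^1}² for every u ∈ H^1_0.
The interval has length L = 1, and Poincaré/coercivity depend only on L. Here a(u, u) = ∫(u')² + (1/2)·∫u².
Here 0 < c = 1/2 < 1. The condition a(u,u) ≥ α||u||_{H^1}² reads (1−α)∫(u')² ≥ (α−c)∫u². Any admissible α is ≤ 1 (rapidly oscillating u have ∫u²/∫(u')² → 0), and α = 1 would force 0 ≥ (1−c)∫u², impossible since c < 1; so 1−α > 0. By the sharp Poincaré inequality on H^1_0 of an interval of length L, ∫(u')² ≥ (π/L)²∫u² with equality for the first sine mode sin(π(x−x₀)/L) (x₀ the left endpoint), so the inequality holds for all u iff (1−α)(π/L)² ≥ α − c, i.e. α ≤ ((π/L)² + c)/((π/L)² + 1) = (1 + c(L/π)²)/(1 + (L/π)²). With (π/L)² = π^2 and c = 1/2, the largest admissible constant is α = ((π/L)² + c)/((π/L)² + 1).
Simplifying, α = (1/2 + π^2)/(1 + π^2).


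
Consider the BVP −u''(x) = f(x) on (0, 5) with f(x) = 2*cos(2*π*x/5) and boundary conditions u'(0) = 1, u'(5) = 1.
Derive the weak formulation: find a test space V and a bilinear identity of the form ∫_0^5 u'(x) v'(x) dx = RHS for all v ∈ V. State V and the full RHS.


V = H^1(0, 5) (v unrestricted at boundary; u is determined up to an additive constant); weak form: ∫_0^5 u'v' dx = ∫_0^5 (2*cos(2*π*x/5)) v dx + v(5) − v(0) for all v ∈ V.

Multiply both sides by a test function v and integrate from 0 to 5:
  ∫_0^5 −u''(x) v(x) dx = ∫_0^5 f(x) v(x) dx.
Integrate the LHS by parts once:
  ∫_0^5 −u'' v dx = −[u'(x) v(x)]_0^5 + ∫_0^5 u'(x) v'(x) dx.
Thus ∫_0^5 u'(x) v'(x) dx = ∫_0^5 f(x) v(x) dx + [u'(x) v(x)]_0^5.
Choose V so that boundary terms are either known or forced to vanish.
u has inhomogeneous Neumann u'(0) = 1, u'(5) = 1. [u' v]_0^5 = (1)·v(5) − (1)·v(0) = v(5) − v(0). Take V = H^1(0, 5); boundary term becomes part of RHS.
Weak formulation: find u (satisfying any essential BC) such that ∫_0^5 u'(x) v'(x) dx = ∫_0^5 f v dx + v(5) − v(0) for all v ∈ V (Neumann data are natural BCs: they enter the RHS as boundary terms).
Substituting f(x) = 2*cos(2*π*x/5), the right-hand side is ∫_0^5 (2*cos(2*π*x/5)) v dx + v(5) − v(0).
Compatibility check (pure Neumann): taking v ≡ 1 ∈ V gives 0 = ∫_0^5 f dx + (1) − (1), i.e. ∫_0^5 f dx must equal u'(0) − u'(5) = 0. Indeed ∫_0^5 (2*cos(2*π*x/5)) dx = 0, so the data are compatible. The solution is then unique only up to an additive constant (fix it e.g. by requiring ∫_0^5 u dx = 0).


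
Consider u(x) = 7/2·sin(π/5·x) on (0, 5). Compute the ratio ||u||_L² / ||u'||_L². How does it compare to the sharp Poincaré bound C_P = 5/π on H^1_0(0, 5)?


||u||_L² / ||u'||_L² = 5/π = C_P.

u(x) = 7/2·sin(π/5·x), so u'(x) = 7*π*cos(π*x/5)/10.
Writing u(x) = A·sin(kπx/L) with A = 7/2 and k = 1, use ∫_0^L sin²(kπx/L) dx = L/2 and ∫_0^L cos²(kπx/L) dx = L/2.
u² = 49/4·sin²(π/5·x) and (u')² = 49*π^2/100·cos²(π/5·x), and each of sin², cos² integrates to L/2 = 5/2 over (0, 5).
∫_0^5 u² dx = 245/8, so ||u||_L² = 7*sqrt(10)/4.
∫_0^5 (u')² dx = 49*π^2/40, so ||u'||_L² = 7*sqrt(10)*π/20.
Ratio ||u||_L² / ||u'||_L² = 5/π.
Sharp Poincaré constant on H^1_0(0, 5) is C_P = L/π = 5/π, achieved by sin(π/5·x).
This is the k = 1 eigenfunction (up to amplitude), so the ratio equals the sharp Poincaré constant exactly.


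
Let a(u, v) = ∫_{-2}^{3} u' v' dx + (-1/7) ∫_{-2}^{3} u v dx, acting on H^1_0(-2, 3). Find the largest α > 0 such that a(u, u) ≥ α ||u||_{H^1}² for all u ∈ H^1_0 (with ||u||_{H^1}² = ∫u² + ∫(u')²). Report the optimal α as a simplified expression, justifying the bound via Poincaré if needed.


α = (-25/7 + π^2)/(π^2 + 25)

Coercivity of a(·,·) on H^1_0(-2, 3) means a(u, u) ≥ α ||u||_{H^1}² for every u ∈ H^1_0.
The interval has length L = 5, and Poincaré/coercivity depend only on L. Here a(u, u) = ∫(u')² + (-1/7)·∫u².
Here c = -1/7 < 0 with |c| < (π/L)² = π^2/25, so coercivity still holds. The condition a(u,u) ≥ α||u||_{H^1}² reads (1−α)∫(u')² ≥ (α−c)∫u². Any admissible α is ≤ 1 (rapidly oscillating u have ∫u²/∫(u')² → 0), and α = 1 would force 0 ≥ (1−c)∫u², impossible since c < 1; so 1−α > 0. By the sharp Poincaré inequality on H^1_0 of an interval of length L, ∫(u')² ≥ (π/L)²∫u² with equality for the first sine mode sin(π(x−x₀)/L) (x₀ the left endpoint), so the inequality holds for all u iff (1−α)(π/L)² ≥ α − c, i.e. α ≤ ((π/L)² + c)/((π/L)² + 1) = (1 + c(L/π)²)/(1 + (L/π)²). (Direct route, valid since c ≤ 0: Poincaré gives c∫u² ≥ c(L/π)²∫(u')², so a(u,u) ≥ (1 + c(L/π)²)∫(u')², while ||u||_{H^1}² ≤ (1 + (L/π)²)∫(u')²; dividing yields the same α.) With (π/L)² = π^2/25 and c = -1/7, the largest admissible constant is α = ((π/L)² + c)/((π/L)² + 1).
Simplifying, α = (-25/7 + π^2)/(π^2 + 25).


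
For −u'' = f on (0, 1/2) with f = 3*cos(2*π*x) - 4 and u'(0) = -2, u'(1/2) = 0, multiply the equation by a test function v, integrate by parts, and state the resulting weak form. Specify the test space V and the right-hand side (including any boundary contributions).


V = H^1(0, 1/2) (v unrestricted at boundary; u is determined up to an additive constant); weak form: ∫_0^1/2 u'v' dx = ∫_0^1/2 (3*cos(2*π*x) - 4) v dx + 2·v(0) for all v ∈ V.

Multiply both sides by a test function v and integrate from 0 to 1/2:
  ∫_0^1/2 −u''(x) v(x) dx = ∫_0^1/2 f(x) v(x) dx.
Integrate the LHS by parts once:
  ∫_0^1/2 −u'' v dx = −[u'(x) v(x)]_0^1/2 + ∫_0^1/2 u'(x) v'(x) dx.
Thus ∫_0^1/2 u'(x) v'(x) dx = ∫_0^1/2 f(x) v(x) dx + [u'(x) v(x)]_0^1/2.
Choose V so that boundary terms are either known or forced to vanish.
u has inhomogeneous Neumann u'(0) = -2, u'(1/2) = 0. [u' v]_0^1/2 = (0)·v(1/2) − (-2)·v(0) = 2·v(0). Take V = H^1(0, 1/2); boundary term becomes part of RHS.
Weak formulation: find u (satisfying any essential BC) such that ∫_0^1/2 u'(x) v'(x) dx = ∫_0^1/2 f v dx + 2·v(0) for all v ∈ V (Neumann data are natural BCs: they enter the RHS as boundary terms).
Substituting f(x) = 3*cos(2*π*x) - 4, the right-hand side is ∫_0^1/2 (3*cos(2*π*x) - 4) v dx + 2·v(0).
Compatibility check (pure Neumann): taking v ≡ 1 ∈ V gives 0 = ∫_0^1/2 f dx + (0) − (-2), i.e. ∫_0^1/2 f dx must equal u'(0) − u'(1/2) = -2. Indeed ∫_0^1/2 (3*cos(2*π*x) - 4) dx = -2, so the data are compatible. The solution is then unique only up to an additive constant (fix it e.g. by requiring ∫_0^1/2 u dx = 0).


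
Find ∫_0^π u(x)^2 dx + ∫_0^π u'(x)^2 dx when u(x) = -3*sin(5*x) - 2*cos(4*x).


||u||_{H^1(0,π)}^2 = 680/3 + 151*π

u'(x) = 8*sin(4*x) - 15*cos(5*x).
Expand u² and (u')² and integrate term by term on (0, π), using: for integers n ≥ 1, ∫_0^π sin²(nx) dx = ∫_0^π cos²(nx) dx = π/2; for n ≠ n', ∫_0^π sin(nx)sin(n'x) dx = ∫_0^π cos(nx)cos(n'x) dx = 0; and by product-to-sum, ∫_0^π sin(nx)cos(n'x) dx = ½∫_0^π [sin((n+n')x) + sin((n−n')x)] dx, which is 0 when n+n' is even and 2n/(n²−n'²) when n+n' is odd (it need not vanish on (0, π)).
  u² squared terms: (-3)²·∫sin(5x)² dx = 9·π/2 = 9*π/2;  (-2)²·∫cos(4x)² dx = 4·π/2 = 2*π.
  u² cross terms: 2·(-3)·(-2)·∫sin(5x)·cos(4x) dx = 12·(10/9) = 40/3.
  So ∫_0^π u² dx = 9*π/2 + 2*π + 40/3 = 40/3 + 13*π/2.
  (u')² squared terms: (-15)²·∫cos(5x)² dx = 225·π/2 = 225*π/2;  (8)²·∫sin(4x)² dx = 64·π/2 = 32*π.
  (u')² cross terms: 2·(-15)·(8)·∫cos(5x)·sin(4x) dx = -240·(-8/9) = 640/3.
  So ∫_0^π (u')² dx = 225*π/2 + 32*π + 640/3 = 640/3 + 289*π/2.
||u||_{H^1}^2 = (40/3 + 13*π/2) + (640/3 + 289*π/2) = 680/3 + 151*π.


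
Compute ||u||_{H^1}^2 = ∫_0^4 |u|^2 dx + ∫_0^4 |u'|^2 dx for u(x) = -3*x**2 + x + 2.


||u||_{H^1}^2 = 29228/15

The H^1 norm (squared) on an interval (0, L) is
  ||u||_{H^1}^2 = ∫_0^L u(x)^2 dx + ∫_0^L u'(x)^2 dx.
Compute u'(x) = 1 - 6*x.
Then u(x)^2 = 9*x**4 - 6*x**3 - 11*x**2 + 4*x + 4 and u'(x)^2 = 36*x**2 - 12*x + 1.
Integrate each monomial from 0 to 4 using ∫_0^4 c·x^n dx = c·4^(n+1)/(n+1):
  ∫_0^4 u(x)^2 dx = ∫_0^4 (9*x^4 - 6*x^3 - 11*x^2 + 4*x + 4) dx. Term by term:
    ∫_0^4 9*x^4 dx = 9216/5;  ∫_0^4 -6*x^3 dx = -384;  ∫_0^4 -11*x^2 dx = -704/3;
    ∫_0^4 4*x dx = 32;  ∫_0^4 4 dx = 16.
  Sum: 9216/5 − 384 − 704/3 + 32 + 16 = 19088/15.
  ∫_0^4 u'(x)^2 dx = ∫_0^4 (36*x^2 - 12*x + 1) dx. Term by term:
    ∫_0^4 36*x^2 dx = 768;  ∫_0^4 -12*x dx = -96;  ∫_0^4 1 dx = 4.
  Sum: 768 − 96 + 4 = 676.
Adding: ||u||_{H^1}^2 = 19088/15 + 676 = 29228/15.


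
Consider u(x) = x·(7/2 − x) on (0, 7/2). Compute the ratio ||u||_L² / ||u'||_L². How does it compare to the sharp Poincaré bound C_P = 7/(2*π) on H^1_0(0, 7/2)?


||u||_L² / ||u'||_L² = 7*sqrt(10)/20 < C_P = 7/(2*π).

u(x) = x·(7/2 − x), so u'(x) = 7/2 - 2*x.
u(x) = x·(7/2 − x) vanishes at x = 0 and x = 7/2, so u ∈ H^1_0(0, 7/2). Differentiate via the product rule and integrate the resulting polynomials term by term.
  ∫_0^7/2 u² dx = ∫_0^7/2 (x^4 - 7*x^3 + 49*x^2/4) dx. Term by term:
    ∫_0^7/2 x^4 dx = 16807/160;  ∫_0^7/2 -7*x^3 dx = -16807/64;  ∫_0^7/2 49*x^2/4 dx = 16807/96.
  Sum: 16807/160 − 16807/64 + 16807/96 = 16807/960.
  ∫_0^7/2 (u')² dx = ∫_0^7/2 (4*x^2 - 14*x + 49/4) dx. Term by term:
    ∫_0^7/2 4*x^2 dx = 343/6;  ∫_0^7/2 -14*x dx = -343/4;  ∫_0^7/2 49/4 dx = 343/8.
  Sum: 343/6 − 343/4 + 343/8 = 343/24.
∫_0^7/2 u² dx = 16807/960, so ||u||_L² = 49*sqrt(105)/120.
∫_0^7/2 (u')² dx = 343/24, so ||u'||_L² = 7*sqrt(42)/12.
Ratio ||u||_L² / ||u'||_L² = 7*sqrt(10)/20.
Sharp Poincaré constant on H^1_0(0, 7/2) is C_P = L/π = 7/(2*π), achieved by sin(2*π/7·x).
A polynomial bump cannot attain the sharp Poincaré constant (only the first sine eigenfunction does), so the ratio is strictly less than C_P, consistent with ||u||_L² ≤ C_P ||u'||_L².


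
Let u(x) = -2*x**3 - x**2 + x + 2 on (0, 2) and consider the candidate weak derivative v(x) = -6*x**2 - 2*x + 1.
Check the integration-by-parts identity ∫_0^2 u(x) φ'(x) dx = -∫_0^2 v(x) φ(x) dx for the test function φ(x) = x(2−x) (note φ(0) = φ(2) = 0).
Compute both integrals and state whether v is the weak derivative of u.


LHS = 164/15, RHS = 164/15. Yes, v = u' weakly.

u(x) = -2*x**3 - x**2 + x + 2, classical derivative u'(x) = -6*x**2 - 2*x + 1.
φ(x) = x(2−x), so φ'(x) = 2 - 2*x.
Note φ(0) = φ(2) = 0, so the boundary term u·φ vanishes.
LHS = ∫_0^2 u(x) φ'(x) dx = ∫_0^2 (4*x^4 - 2*x^3 - 4*x^2 - 2*x + 4) dx. Term by term:
  ∫_0^2 4*x^4 dx = 128/5;  ∫_0^2 -2*x^3 dx = -8;  ∫_0^2 -4*x^2 dx = -32/3;
  ∫_0^2 -2*x dx = -4;  ∫_0^2 4 dx = 8.
Sum: 128/5 − 8 − 32/3 − 4 + 8 = 164/15.
So LHS = 164/15.
∫_0^2 v(x) φ(x) dx = ∫_0^2 (6*x^4 - 10*x^3 - 5*x^2 + 2*x) dx. Term by term:
  ∫_0^2 6*x^4 dx = 192/5;  ∫_0^2 -10*x^3 dx = -40;  ∫_0^2 -5*x^2 dx = -40/3;
  ∫_0^2 2*x dx = 4.
Sum: 192/5 − 40 − 40/3 + 4 = -164/15.
So RHS = -∫_0^2 v(x) φ(x) dx = 164/15.
LHS = RHS, so the identity holds for this test φ.
Moreover u is smooth here and v(x) = u'(x) = -6*x**2 - 2*x + 1 pointwise, so the identity holds for every test function. Hence v is the weak derivative of u.


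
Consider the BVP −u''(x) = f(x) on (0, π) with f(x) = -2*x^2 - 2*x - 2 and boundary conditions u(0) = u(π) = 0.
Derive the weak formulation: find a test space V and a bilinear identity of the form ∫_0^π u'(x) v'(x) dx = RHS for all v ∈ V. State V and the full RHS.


V = H^1_0(0, π) (so v(0) = v(π) = 0); weak form: ∫_0^π u'v' dx = ∫_0^π (-2*x^2 - 2*x - 2) v dx for all v ∈ V.

Multiply both sides by a test function v and integrate from 0 to π:
  ∫_0^π −u''(x) v(x) dx = ∫_0^π f(x) v(x) dx.
Integrate the LHS by parts once:
  ∫_0^π −u'' v dx = −[u'(x) v(x)]_0^π + ∫_0^π u'(x) v'(x) dx.
Thus ∫_0^π u'(x) v'(x) dx = ∫_0^π f(x) v(x) dx + [u'(x) v(x)]_0^π.
Choose V so that boundary terms are either known or forced to vanish.
u is Dirichlet: u(0) = u(π) = 0. Let V = H^1_0(0, π); then v(0) = v(π) = 0, and [u' v]_0^π = 0.
Weak formulation: find u (satisfying any essential BC) such that ∫_0^π u'(x) v'(x) dx = ∫_0^π f v dx for all v ∈ V.
Substituting f(x) = -2*x^2 - 2*x - 2, the right-hand side is ∫_0^π (-2*x^2 - 2*x - 2) v dx.


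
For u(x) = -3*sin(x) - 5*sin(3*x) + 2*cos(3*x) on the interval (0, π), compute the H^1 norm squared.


||u||_{H^1(0,π)}^2 = 154*π

u'(x) = -6*sin(3*x) - 3*cos(x) - 15*cos(3*x).
Expand u² and (u')² and integrate term by term on (0, π), using: for integers n ≥ 1, ∫_0^π sin²(nx) dx = ∫_0^π cos²(nx) dx = π/2; for n ≠ n', ∫_0^π sin(nx)sin(n'x) dx = ∫_0^π cos(nx)cos(n'x) dx = 0; and by product-to-sum, ∫_0^π sin(nx)cos(n'x) dx = ½∫_0^π [sin((n+n')x) + sin((n−n')x)] dx, which is 0 when n+n' is even and 2n/(n²−n'²) when n+n' is odd (it need not vanish on (0, π)).
  u² squared terms: (-5)²·∫sin(3x)² dx = 25·π/2 = 25*π/2;  (-3)²·∫sin(x)² dx = 9·π/2 = 9*π/2;  (2)²·∫cos(3x)² dx = 4·π/2 = 2*π.
  u² cross terms: 2·(-5)·(-3)·∫sin(3x)·sin(x) dx = 30·(0) = 0;  2·(-5)·(2)·∫sin(3x)·cos(3x) dx = -20·(0) = 0;  2·(-3)·(2)·∫sin(x)·cos(3x) dx = -12·(0) = 0.
  So ∫_0^π u² dx = 25*π/2 + 9*π/2 + 2*π + 0 + 0 + 0 = 19*π.
  (u')² squared terms: (-15)²·∫cos(3x)² dx = 225·π/2 = 225*π/2;  (-6)²·∫sin(3x)² dx = 36·π/2 = 18*π;  (-3)²·∫cos(x)² dx = 9·π/2 = 9*π/2.
  (u')² cross terms: 2·(-15)·(-6)·∫cos(3x)·sin(3x) dx = 180·(0) = 0;  2·(-15)·(-3)·∫cos(3x)·cos(x) dx = 90·(0) = 0;  2·(-6)·(-3)·∫sin(3x)·cos(x) dx = 36·(0) = 0.
  So ∫_0^π (u')² dx = 225*π/2 + 18*π + 9*π/2 + 0 + 0 + 0 = 135*π.
||u||_{H^1}^2 = (19*π) + (135*π) = 154*π.


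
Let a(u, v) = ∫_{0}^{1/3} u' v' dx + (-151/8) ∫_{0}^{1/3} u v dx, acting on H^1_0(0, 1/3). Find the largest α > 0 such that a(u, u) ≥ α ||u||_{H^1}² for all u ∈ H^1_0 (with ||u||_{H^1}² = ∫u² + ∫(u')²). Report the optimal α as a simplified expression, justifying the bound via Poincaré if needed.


α = (-151 + 72*π^2)/(8*(1 + 9*π^2))

Coercivity of a(·,·) on H^1_0(0, 1/3) means a(u, u) ≥ α ||u||_{H^1}² for every u ∈ H^1_0.
The interval has length L = 1/3, and Poincaré/coercivity depend only on L. Here a(u, u) = ∫(u')² + (-151/8)·∫u².
Here c = -151/8 < 0 with |c| < (π/L)² = 9*π^2, so coercivity still holds. The condition a(u,u) ≥ α||u||_{H^1}² reads (1−α)∫(u')² ≥ (α−c)∫u². Any admissible α is ≤ 1 (rapidly oscillating u have ∫u²/∫(u')² → 0), and α = 1 would force 0 ≥ (1−c)∫u², impossible since c < 1; so 1−α > 0. By the sharp Poincaré inequality on H^1_0 of an interval of length L, ∫(u')² ≥ (π/L)²∫u² with equality for the first sine mode sin(π(x−x₀)/L) (x₀ the left endpoint), so the inequality holds for all u iff (1−α)(π/L)² ≥ α − c, i.e. α ≤ ((π/L)² + c)/((π/L)² + 1) = (1 + c(L/π)²)/(1 + (L/π)²). (Direct route, valid since c ≤ 0: Poincaré gives c∫u² ≥ c(L/π)²∫(u')², so a(u,u) ≥ (1 + c(L/π)²)∫(u')², while ||u||_{H^1}² ≤ (1 + (L/π)²)∫(u')²; dividing yields the same α.) With (π/L)² = 9*π^2 and c = -151/8, the largest admissible constant is α = ((π/L)² + c)/((π/L)² + 1).
Simplifying, α = (-151 + 72*π^2)/(8*(1 + 9*π^2)).


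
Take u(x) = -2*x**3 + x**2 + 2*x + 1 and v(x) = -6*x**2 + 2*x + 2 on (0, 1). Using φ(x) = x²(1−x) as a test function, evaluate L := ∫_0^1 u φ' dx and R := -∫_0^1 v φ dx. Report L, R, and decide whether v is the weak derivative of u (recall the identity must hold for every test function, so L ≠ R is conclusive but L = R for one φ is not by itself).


LHS = -1/15, RHS = -1/15. Yes, v = u' weakly.

u(x) = -2*x**3 + x**2 + 2*x + 1, classical derivative u'(x) = -6*x**2 + 2*x + 2.
φ(x) = x²(1−x), so φ'(x) = x*(2 - 3*x).
Note φ(0) = φ(1) = 0, so the boundary term u·φ vanishes.
LHS = ∫_0^1 u(x) φ'(x) dx = ∫_0^1 (6*x^5 - 7*x^4 - 4*x^3 + x^2 + 2*x) dx. Term by term:
  ∫_0^1 6*x^5 dx = 1;  ∫_0^1 -7*x^4 dx = -7/5;  ∫_0^1 -4*x^3 dx = -1;
  ∫_0^1 x^2 dx = 1/3;  ∫_0^1 2*x dx = 1.
Sum: 1 − 7/5 − 1 + 1/3 + 1 = -1/15.
So LHS = -1/15.
∫_0^1 v(x) φ(x) dx = ∫_0^1 (6*x^5 - 8*x^4 + 2*x^2) dx. Term by term:
  ∫_0^1 6*x^5 dx = 1;  ∫_0^1 -8*x^4 dx = -8/5;  ∫_0^1 2*x^2 dx = 2/3.
Sum: 1 − 8/5 + 2/3 = 1/15.
So RHS = -∫_0^1 v(x) φ(x) dx = -1/15.
LHS = RHS, so the identity holds for this test φ.
Moreover u is smooth here and v(x) = u'(x) = -6*x**2 + 2*x + 2 pointwise, so the identity holds for every test function. Hence v is the weak derivative of u.


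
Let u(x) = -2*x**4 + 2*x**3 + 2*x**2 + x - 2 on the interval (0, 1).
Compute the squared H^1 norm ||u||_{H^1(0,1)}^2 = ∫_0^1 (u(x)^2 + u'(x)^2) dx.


||u||_{H^1}^2 = 3554/315

The H^1 norm (squared) on an interval (0, L) is
  ||u||_{H^1}^2 = ∫_0^L u(x)^2 dx + ∫_0^L u'(x)^2 dx.
Compute u'(x) = -8*x**3 + 6*x**2 + 4*x + 1.
Then u(x)^2 = 4*x**8 - 8*x**7 - 4*x**6 + 4*x**5 + 16*x**4 - 4*x**3 - 7*x**2 - 4*x + 4 and u'(x)^2 = 64*x**6 - 96*x**5 - 28*x**4 + 32*x**3 + 28*x**2 + 8*x + 1.
Integrate each monomial from 0 to 1 using ∫_0^1 c·x^n dx = c·1^(n+1)/(n+1):
  ∫_0^1 u(x)^2 dx = ∫_0^1 (4*x^8 - 8*x^7 - 4*x^6 + 4*x^5 + 16*x^4 - 4*x^3 - 7*x^2 - 4*x + 4) dx. Term by term:
    ∫_0^1 4*x^8 dx = 4/9;  ∫_0^1 -8*x^7 dx = -1;  ∫_0^1 -4*x^6 dx = -4/7;
    ∫_0^1 4*x^5 dx = 2/3;  ∫_0^1 16*x^4 dx = 16/5;  ∫_0^1 -4*x^3 dx = -1;
    ∫_0^1 -7*x^2 dx = -7/3;  ∫_0^1 -4*x dx = -2;  ∫_0^1 4 dx = 4.
  Sum: 4/9 − 1 − 4/7 + 2/3 + 16/5 − 1 − 7/3 − 2 + 4 = 443/315.
  ∫_0^1 u'(x)^2 dx = ∫_0^1 (64*x^6 - 96*x^5 - 28*x^4 + 32*x^3 + 28*x^2 + 8*x + 1) dx. Term by term:
    ∫_0^1 64*x^6 dx = 64/7;  ∫_0^1 -96*x^5 dx = -16;  ∫_0^1 -28*x^4 dx = -28/5;
    ∫_0^1 32*x^3 dx = 8;  ∫_0^1 28*x^2 dx = 28/3;  ∫_0^1 8*x dx = 4;
    ∫_0^1 1 dx = 1.
  Sum: 64/7 − 16 − 28/5 + 8 + 28/3 + 4 + 1 = 1037/105.
Adding: ||u||_{H^1}^2 = 443/315 + 1037/105 = 3554/315.


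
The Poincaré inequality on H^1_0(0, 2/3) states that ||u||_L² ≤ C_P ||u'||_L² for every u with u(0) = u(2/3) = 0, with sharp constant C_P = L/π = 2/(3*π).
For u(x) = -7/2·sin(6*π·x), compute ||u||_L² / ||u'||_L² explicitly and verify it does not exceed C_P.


||u||_L² / ||u'||_L² = 1/(6*π) < C_P = 2/(3*π).

u(x) = -7/2·sin(6*π·x), so u'(x) = -21*π*cos(6*π*x).
Writing u(x) = A·sin(kπx/L) with A = -7/2 and k = 4, use ∫_0^L sin²(kπx/L) dx = L/2 and ∫_0^L cos²(kπx/L) dx = L/2.
u² = 49/4·sin²(6*π·x) and (u')² = 441*π^2·cos²(6*π·x), and each of sin², cos² integrates to L/2 = 1/3 over (0, 2/3).
∫_0^2/3 u² dx = 49/12, so ||u||_L² = 7*sqrt(3)/6.
∫_0^2/3 (u')² dx = 147*π^2, so ||u'||_L² = 7*sqrt(3)*π.
Ratio ||u||_L² / ||u'||_L² = 1/(6*π).
Sharp Poincaré constant on H^1_0(0, 2/3) is C_P = L/π = 2/(3*π), achieved by sin(3*π/2·x).
This is the k = 4 harmonic; the ratio L/(kπ) is strictly less than C_P = L/π, consistent with the sharp inequality ||u||_L² ≤ C_P ||u'||_L².


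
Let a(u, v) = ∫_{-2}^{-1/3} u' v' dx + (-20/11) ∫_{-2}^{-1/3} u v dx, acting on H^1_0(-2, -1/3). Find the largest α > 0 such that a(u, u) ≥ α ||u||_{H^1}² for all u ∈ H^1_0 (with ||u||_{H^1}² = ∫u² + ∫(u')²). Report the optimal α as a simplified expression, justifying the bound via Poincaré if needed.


α = (-500 + 99*π^2)/(11*(25 + 9*π^2))

Coercivity of a(·,·) on H^1_0(-2, -1/3) means a(u, u) ≥ α ||u||_{H^1}² for every u ∈ H^1_0.
The interval has length L = 5/3, and Poincaré/coercivity depend only on L. Here a(u, u) = ∫(u')² + (-20/11)·∫u².
Here c = -20/11 < 0 with |c| < (π/L)² = 9*π^2/25, so coercivity still holds. The condition a(u,u) ≥ α||u||_{H^1}² reads (1−α)∫(u')² ≥ (α−c)∫u². Any admissible α is ≤ 1 (rapidly oscillating u have ∫u²/∫(u')² → 0), and α = 1 would force 0 ≥ (1−c)∫u², impossible since c < 1; so 1−α > 0. By the sharp Poincaré inequality on H^1_0 of an interval of length L, ∫(u')² ≥ (π/L)²∫u² with equality for the first sine mode sin(π(x−x₀)/L) (x₀ the left endpoint), so the inequality holds for all u iff (1−α)(π/L)² ≥ α − c, i.e. α ≤ ((π/L)² + c)/((π/L)² + 1) = (1 + c(L/π)²)/(1 + (L/π)²). (Direct route, valid since c ≤ 0: Poincaré gives c∫u² ≥ c(L/π)²∫(u')², so a(u,u) ≥ (1 + c(L/π)²)∫(u')², while ||u||_{H^1}² ≤ (1 + (L/π)²)∫(u')²; dividing yields the same α.) With (π/L)² = 9*π^2/25 and c = -20/11, the largest admissible constant is α = ((π/L)² + c)/((π/L)² + 1).
Simplifying, α = (-500 + 99*π^2)/(11*(25 + 9*π^2)).


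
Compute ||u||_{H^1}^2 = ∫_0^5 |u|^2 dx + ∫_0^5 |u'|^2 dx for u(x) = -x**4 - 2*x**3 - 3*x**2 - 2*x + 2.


||u||_{H^1}^2 = 119268865/126

The H^1 norm (squared) on an interval (0, L) is
  ||u||_{H^1}^2 = ∫_0^L u(x)^2 dx + ∫_0^L u'(x)^2 dx.
Compute u'(x) = -4*x**3 - 6*x**2 - 6*x - 2.
Then u(x)^2 = x**8 + 4*x**7 + 10*x**6 + 16*x**5 + 13*x**4 + 4*x**3 - 8*x**2 - 8*x + 4 and u'(x)^2 = 16*x**6 + 48*x**5 + 84*x**4 + 88*x**3 + 60*x**2 + 24*x + 4.
Integrate each monomial from 0 to 5 using ∫_0^5 c·x^n dx = c·5^(n+1)/(n+1):
  ∫_0^5 u(x)^2 dx = ∫_0^5 (x^8 + 4*x^7 + 10*x^6 + 16*x^5 + 13*x^4 + 4*x^3 - 8*x^2 - 8*x + 4) dx. Term by term:
    ∫_0^5 x^8 dx = 1953125/9;  ∫_0^5 4*x^7 dx = 390625/2;  ∫_0^5 10*x^6 dx = 781250/7;
    ∫_0^5 16*x^5 dx = 125000/3;  ∫_0^5 13*x^4 dx = 8125;  ∫_0^5 4*x^3 dx = 625;
    ∫_0^5 -8*x^2 dx = -1000/3;  ∫_0^5 -8*x dx = -100;  ∫_0^5 4 dx = 20.
  Sum: 1953125/9 + 390625/2 + 781250/7 + 125000/3 + 8125 + 625 − 1000/3 − 100 + 20 = 72316045/126.
  ∫_0^5 u'(x)^2 dx = ∫_0^5 (16*x^6 + 48*x^5 + 84*x^4 + 88*x^3 + 60*x^2 + 24*x + 4) dx. Term by term:
    ∫_0^5 16*x^6 dx = 1250000/7;  ∫_0^5 48*x^5 dx = 125000;  ∫_0^5 84*x^4 dx = 52500;
    ∫_0^5 88*x^3 dx = 13750;  ∫_0^5 60*x^2 dx = 2500;  ∫_0^5 24*x dx = 300;
    ∫_0^5 4 dx = 20.
  Sum: 1250000/7 + 125000 + 52500 + 13750 + 2500 + 300 + 20 = 2608490/7.
Adding: ||u||_{H^1}^2 = 72316045/126 + 2608490/7 = 119268865/126.


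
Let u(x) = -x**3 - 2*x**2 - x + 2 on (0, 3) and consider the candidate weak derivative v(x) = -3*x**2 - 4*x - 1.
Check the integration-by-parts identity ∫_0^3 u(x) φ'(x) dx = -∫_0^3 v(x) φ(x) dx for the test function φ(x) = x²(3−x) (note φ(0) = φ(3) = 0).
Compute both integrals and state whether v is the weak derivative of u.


LHS = 513/4, RHS = 513/4. Yes, v = u' weakly.

u(x) = -x**3 - 2*x**2 - x + 2, classical derivative u'(x) = -3*x**2 - 4*x - 1.
φ(x) = x²(3−x), so φ'(x) = 3*x*(2 - x).
Note φ(0) = φ(3) = 0, so the boundary term u·φ vanishes.
LHS = ∫_0^3 u(x) φ'(x) dx = ∫_0^3 (3*x^5 - 9*x^3 - 12*x^2 + 12*x) dx. Term by term:
  ∫_0^3 3*x^5 dx = 729/2;  ∫_0^3 -9*x^3 dx = -729/4;  ∫_0^3 -12*x^2 dx = -108;
  ∫_0^3 12*x dx = 54.
Sum: 729/2 − 729/4 − 108 + 54 = 513/4.
So LHS = 513/4.
∫_0^3 v(x) φ(x) dx = ∫_0^3 (3*x^5 - 5*x^4 - 11*x^3 - 3*x^2) dx. Term by term:
  ∫_0^3 3*x^5 dx = 729/2;  ∫_0^3 -5*x^4 dx = -243;  ∫_0^3 -11*x^3 dx = -891/4;
  ∫_0^3 -3*x^2 dx = -27.
Sum: 729/2 − 243 − 891/4 − 27 = -513/4.
So RHS = -∫_0^3 v(x) φ(x) dx = 513/4.
LHS = RHS, so the identity holds for this test φ.
Moreover u is smooth here and v(x) = u'(x) = -3*x**2 - 4*x - 1 pointwise, so the identity holds for every test function. Hence v is the weak derivative of u.


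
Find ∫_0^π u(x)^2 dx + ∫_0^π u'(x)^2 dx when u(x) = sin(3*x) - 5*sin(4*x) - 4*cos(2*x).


||u||_{H^1(0,π)}^2 = -48 + 515*π/2

u'(x) = 8*sin(2*x) + 3*cos(3*x) - 20*cos(4*x).
Expand u² and (u')² and integrate term by term on (0, π), using: for integers n ≥ 1, ∫_0^π sin²(nx) dx = ∫_0^π cos²(nx) dx = π/2; for n ≠ n', ∫_0^π sin(nx)sin(n'x) dx = ∫_0^π cos(nx)cos(n'x) dx = 0; and by product-to-sum, ∫_0^π sin(nx)cos(n'x) dx = ½∫_0^π [sin((n+n')x) + sin((n−n')x)] dx, which is 0 when n+n' is even and 2n/(n²−n'²) when n+n' is odd (it need not vanish on (0, π)).
  u² squared terms: (-5)²·∫sin(4x)² dx = 25·π/2 = 25*π/2;  (-4)²·∫cos(2x)² dx = 16·π/2 = 8*π;  (1)²·∫sin(3x)² dx = 1·π/2 = π/2.
  u² cross terms: 2·(-5)·(-4)·∫sin(4x)·cos(2x) dx = 40·(0) = 0;  2·(-5)·(1)·∫sin(4x)·sin(3x) dx = -10·(0) = 0;  2·(-4)·(1)·∫cos(2x)·sin(3x) dx = -8·(6/5) = -48/5.
  So ∫_0^π u² dx = 25*π/2 + 8*π + π/2 + 0 + 0 − 48/5 = -48/5 + 21*π.
  (u')² squared terms: (-20)²·∫cos(4x)² dx = 400·π/2 = 200*π;  (3)²·∫cos(3x)² dx = 9·π/2 = 9*π/2;  (8)²·∫sin(2x)² dx = 64·π/2 = 32*π.
  (u')² cross terms: 2·(-20)·(3)·∫cos(4x)·cos(3x) dx = -120·(0) = 0;  2·(-20)·(8)·∫cos(4x)·sin(2x) dx = -320·(0) = 0;  2·(3)·(8)·∫cos(3x)·sin(2x) dx = 48·(-4/5) = -192/5.
  So ∫_0^π (u')² dx = 200*π + 9*π/2 + 32*π + 0 + 0 − 192/5 = -192/5 + 473*π/2.
||u||_{H^1}^2 = (-48/5 + 21*π) + (-192/5 + 473*π/2) = -48 + 515*π/2.


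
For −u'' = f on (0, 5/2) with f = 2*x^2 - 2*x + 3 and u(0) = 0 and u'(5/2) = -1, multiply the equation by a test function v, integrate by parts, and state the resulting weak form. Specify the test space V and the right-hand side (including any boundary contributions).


V = {v ∈ H^1(0, 5/2) : v(0) = 0} (test functions vanish at x = 0 where u is specified); weak form: ∫_0^5/2 u'v' dx = ∫_0^5/2 (2*x^2 - 2*x + 3) v dx − v(5/2) for all v ∈ V.

Multiply both sides by a test function v and integrate from 0 to 5/2:
  ∫_0^5/2 −u''(x) v(x) dx = ∫_0^5/2 f(x) v(x) dx.
Integrate the LHS by parts once:
  ∫_0^5/2 −u'' v dx = −[u'(x) v(x)]_0^5/2 + ∫_0^5/2 u'(x) v'(x) dx.
Thus ∫_0^5/2 u'(x) v'(x) dx = ∫_0^5/2 f(x) v(x) dx + [u'(x) v(x)]_0^5/2.
Choose V so that boundary terms are either known or forced to vanish.
Mixed BC: u(0) = 0 (Dirichlet) and u'(5/2) = -1 (Neumann). Define V = {v ∈ H^1(0, 5/2) : v(0) = 0}. Then [u' v]_0^5/2 = u'(5/2)·v(5/2) − u'(0)·0 = − v(5/2).
Weak formulation: find u (satisfying any essential BC) such that ∫_0^5/2 u'(x) v'(x) dx = ∫_0^5/2 f v dx − v(5/2) for all v ∈ V (Dirichlet at 0 absorbed into V; Neumann datum at x = 5/2 contributes the boundary term).
Substituting f(x) = 2*x^2 - 2*x + 3, the right-hand side is ∫_0^5/2 (2*x^2 - 2*x + 3) v dx − v(5/2).


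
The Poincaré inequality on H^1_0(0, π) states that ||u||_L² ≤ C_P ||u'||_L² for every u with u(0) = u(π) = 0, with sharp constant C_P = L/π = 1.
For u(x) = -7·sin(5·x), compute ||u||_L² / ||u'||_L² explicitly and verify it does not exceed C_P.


||u||_L² / ||u'||_L² = 1/5 < C_P = 1.

u(x) = -7·sin(5·x), so u'(x) = -35*cos(5*x).
Writing u(x) = A·sin(kπx/L) with A = -7 and k = 5, use ∫_0^L sin²(kπx/L) dx = L/2 and ∫_0^L cos²(kπx/L) dx = L/2.
u² = 49·sin²(5·x) and (u')² = 1225·cos²(5·x), and each of sin², cos² integrates to L/2 = π/2 over (0, π).
∫_0^π u² dx = 49*π/2, so ||u||_L² = 7*sqrt(2)*sqrt(π)/2.
∫_0^π (u')² dx = 1225*π/2, so ||u'||_L² = 35*sqrt(2)*sqrt(π)/2.
Ratio ||u||_L² / ||u'||_L² = 1/5.
Sharp Poincaré constant on H^1_0(0, π) is C_P = L/π = 1, achieved by sin(x).
This is the k = 5 harmonic; the ratio L/(kπ) is strictly less than C_P = L/π, consistent with the sharp inequality ||u||_L² ≤ C_P ||u'||_L².


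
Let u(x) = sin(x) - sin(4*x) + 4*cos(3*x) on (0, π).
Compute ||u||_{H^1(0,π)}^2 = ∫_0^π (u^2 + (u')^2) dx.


||u||_{H^1(0,π)}^2 = -640/7 + 179*π/2

u'(x) = -12*sin(3*x) + cos(x) - 4*cos(4*x).
Expand u² and (u')² and integrate term by term on (0, π), using: for integers n ≥ 1, ∫_0^π sin²(nx) dx = ∫_0^π cos²(nx) dx = π/2; for n ≠ n', ∫_0^π sin(nx)sin(n'x) dx = ∫_0^π cos(nx)cos(n'x) dx = 0; and by product-to-sum, ∫_0^π sin(nx)cos(n'x) dx = ½∫_0^π [sin((n+n')x) + sin((n−n')x)] dx, which is 0 when n+n' is even and 2n/(n²−n'²) when n+n' is odd (it need not vanish on (0, π)).
  u² squared terms: (-1)²·∫sin(4x)² dx = 1·π/2 = π/2;  (4)²·∫cos(3x)² dx = 16·π/2 = 8*π;  (1)²·∫sin(x)² dx = 1·π/2 = π/2.
  u² cross terms: 2·(-1)·(4)·∫sin(4x)·cos(3x) dx = -8·(8/7) = -64/7;  2·(-1)·(1)·∫sin(4x)·sin(x) dx = -2·(0) = 0;  2·(4)·(1)·∫cos(3x)·sin(x) dx = 8·(0) = 0.
  So ∫_0^π u² dx = π/2 + 8*π + π/2 − 64/7 + 0 + 0 = -64/7 + 9*π.
  (u')² squared terms: (-12)²·∫sin(3x)² dx = 144·π/2 = 72*π;  (-4)²·∫cos(4x)² dx = 16·π/2 = 8*π;  (1)²·∫cos(x)² dx = 1·π/2 = π/2.
  (u')² cross terms: 2·(-12)·(-4)·∫sin(3x)·cos(4x) dx = 96·(-6/7) = -576/7;  2·(-12)·(1)·∫sin(3x)·cos(x) dx = -24·(0) = 0;  2·(-4)·(1)·∫cos(4x)·cos(x) dx = -8·(0) = 0.
  So ∫_0^π (u')² dx = 72*π + 8*π + π/2 − 576/7 + 0 + 0 = -576/7 + 161*π/2.
||u||_{H^1}^2 = (-64/7 + 9*π) + (-576/7 + 161*π/2) = -640/7 + 179*π/2.


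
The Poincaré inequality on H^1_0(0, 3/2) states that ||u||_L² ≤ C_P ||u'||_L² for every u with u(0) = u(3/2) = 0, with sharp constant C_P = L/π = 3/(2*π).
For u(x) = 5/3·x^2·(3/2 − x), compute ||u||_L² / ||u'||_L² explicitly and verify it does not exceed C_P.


||u||_L² / ||u'||_L² = 3*sqrt(14)/28 < C_P = 3/(2*π).

u(x) = 5/3·x^2·(3/2 − x), so u'(x) = 5*x*(1 - x).
u(x) = 5/3·x^2·(3/2 − x) vanishes at x = 0 and x = 3/2, so u ∈ H^1_0(0, 3/2). Differentiate via the product rule and integrate the resulting polynomials term by term.
  ∫_0^3/2 u² dx = ∫_0^3/2 (25*x^6/9 - 25*x^5/3 + 25*x^4/4) dx. Term by term:
    ∫_0^3/2 25*x^6/9 dx = 6075/896;  ∫_0^3/2 -25*x^5/3 dx = -2025/128;  ∫_0^3/2 25*x^4/4 dx = 1215/128.
  Sum: 6075/896 − 2025/128 + 1215/128 = 405/896.
  ∫_0^3/2 (u')² dx = ∫_0^3/2 (25*x^4 - 50*x^3 + 25*x^2) dx. Term by term:
    ∫_0^3/2 25*x^4 dx = 1215/32;  ∫_0^3/2 -50*x^3 dx = -2025/32;  ∫_0^3/2 25*x^2 dx = 225/8.
  Sum: 1215/32 − 2025/32 + 225/8 = 45/16.
∫_0^3/2 u² dx = 405/896, so ||u||_L² = 9*sqrt(70)/112.
∫_0^3/2 (u')² dx = 45/16, so ||u'||_L² = 3*sqrt(5)/4.
Ratio ||u||_L² / ||u'||_L² = 3*sqrt(14)/28.
Sharp Poincaré constant on H^1_0(0, 3/2) is C_P = L/π = 3/(2*π), achieved by sin(2*π/3·x).
A polynomial bump cannot attain the sharp Poincaré constant (only the first sine eigenfunction does), so the ratio is strictly less than C_P, consistent with ||u||_L² ≤ C_P ||u'||_L².


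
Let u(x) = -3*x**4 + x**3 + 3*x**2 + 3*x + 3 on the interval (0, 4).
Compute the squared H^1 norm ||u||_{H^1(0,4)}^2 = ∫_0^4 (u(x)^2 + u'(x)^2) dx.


||u||_{H^1}^2 = 14913576/35

The H^1 norm (squared) on an interval (0, L) is
  ||u||_{H^1}^2 = ∫_0^L u(x)^2 dx + ∫_0^L u'(x)^2 dx.
Compute u'(x) = -12*x**3 + 3*x**2 + 6*x + 3.
Then u(x)^2 = 9*x**8 - 6*x**7 - 17*x**6 - 12*x**5 - 3*x**4 + 24*x**3 + 27*x**2 + 18*x + 9 and u'(x)^2 = 144*x**6 - 72*x**5 - 135*x**4 - 36*x**3 + 54*x**2 + 36*x + 9.
Integrate each monomial from 0 to 4 using ∫_0^4 c·x^n dx = c·4^(n+1)/(n+1):
  ∫_0^4 u(x)^2 dx = ∫_0^4 (9*x^8 - 6*x^7 - 17*x^6 - 12*x^5 - 3*x^4 + 24*x^3 + 27*x^2 + 18*x + 9) dx. Term by term:
    ∫_0^4 9*x^8 dx = 262144;  ∫_0^4 -6*x^7 dx = -49152;  ∫_0^4 -17*x^6 dx = -278528/7;
    ∫_0^4 -12*x^5 dx = -8192;  ∫_0^4 -3*x^4 dx = -3072/5;  ∫_0^4 24*x^3 dx = 1536;
    ∫_0^4 27*x^2 dx = 576;  ∫_0^4 18*x dx = 144;  ∫_0^4 9 dx = 36.
  Sum: 262144 − 49152 − 278528/7 − 8192 − 3072/5 + 1536 + 576 + 144 + 36 = 5834076/35.
  ∫_0^4 u'(x)^2 dx = ∫_0^4 (144*x^6 - 72*x^5 - 135*x^4 - 36*x^3 + 54*x^2 + 36*x + 9) dx. Term by term:
    ∫_0^4 144*x^6 dx = 2359296/7;  ∫_0^4 -72*x^5 dx = -49152;  ∫_0^4 -135*x^4 dx = -27648;
    ∫_0^4 -36*x^3 dx = -2304;  ∫_0^4 54*x^2 dx = 1152;  ∫_0^4 36*x dx = 288;
    ∫_0^4 9 dx = 36.
  Sum: 2359296/7 − 49152 − 27648 − 2304 + 1152 + 288 + 36 = 1815900/7.
Adding: ||u||_{H^1}^2 = 5834076/35 + 1815900/7 = 14913576/35.


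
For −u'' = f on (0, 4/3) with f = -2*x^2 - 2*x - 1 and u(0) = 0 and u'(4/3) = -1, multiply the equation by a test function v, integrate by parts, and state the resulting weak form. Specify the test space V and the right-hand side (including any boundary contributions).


V = {v ∈ H^1(0, 4/3) : v(0) = 0} (test functions vanish at x = 0 where u is specified); weak form: ∫_0^4/3 u'v' dx = ∫_0^4/3 (-2*x^2 - 2*x - 1) v dx − v(4/3) for all v ∈ V.

Multiply both sides by a test function v and integrate from 0 to 4/3:
  ∫_0^4/3 −u''(x) v(x) dx = ∫_0^4/3 f(x) v(x) dx.
Integrate the LHS by parts once:
  ∫_0^4/3 −u'' v dx = −[u'(x) v(x)]_0^4/3 + ∫_0^4/3 u'(x) v'(x) dx.
Thus ∫_0^4/3 u'(x) v'(x) dx = ∫_0^4/3 f(x) v(x) dx + [u'(x) v(x)]_0^4/3.
Choose V so that boundary terms are either known or forced to vanish.
Mixed BC: u(0) = 0 (Dirichlet) and u'(4/3) = -1 (Neumann). Define V = {v ∈ H^1(0, 4/3) : v(0) = 0}. Then [u' v]_0^4/3 = u'(4/3)·v(4/3) − u'(0)·0 = − v(4/3).
Weak formulation: find u (satisfying any essential BC) such that ∫_0^4/3 u'(x) v'(x) dx = ∫_0^4/3 f v dx − v(4/3) for all v ∈ V (Dirichlet at 0 absorbed into V; Neumann datum at x = 4/3 contributes the boundary term).
Substituting f(x) = -2*x^2 - 2*x - 1, the right-hand side is ∫_0^4/3 (-2*x^2 - 2*x - 1) v dx − v(4/3).


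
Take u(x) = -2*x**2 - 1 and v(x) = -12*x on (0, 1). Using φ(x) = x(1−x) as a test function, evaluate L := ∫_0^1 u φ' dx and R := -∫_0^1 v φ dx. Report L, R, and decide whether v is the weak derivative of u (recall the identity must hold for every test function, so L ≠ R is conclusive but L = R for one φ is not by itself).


LHS = 1/3, RHS = 1. No, v is not the weak derivative of u.

u(x) = -2*x**2 - 1, classical derivative u'(x) = -4*x.
φ(x) = x(1−x), so φ'(x) = 1 - 2*x.
Note φ(0) = φ(1) = 0, so the boundary term u·φ vanishes.
LHS = ∫_0^1 u(x) φ'(x) dx = ∫_0^1 (4*x^3 - 2*x^2 + 2*x - 1) dx. Term by term:
  ∫_0^1 4*x^3 dx = 1;  ∫_0^1 -2*x^2 dx = -2/3;  ∫_0^1 2*x dx = 1;
  ∫_0^1 -1 dx = -1.
Sum: 1 − 2/3 + 1 − 1 = 1/3.
So LHS = 1/3.
∫_0^1 v(x) φ(x) dx = ∫_0^1 (12*x^3 - 12*x^2) dx. Term by term:
  ∫_0^1 12*x^3 dx = 3;  ∫_0^1 -12*x^2 dx = -4.
Sum: 3 − 4 = -1.
So RHS = -∫_0^1 v(x) φ(x) dx = 1.
LHS − RHS = -2/3 ≠ 0, so the identity fails.
(For a valid weak derivative the identity must hold for EVERY test function, in particular this one. The failure shows v is NOT the weak derivative of u.)
Correct weak derivative would be u'(x) = -4*x.


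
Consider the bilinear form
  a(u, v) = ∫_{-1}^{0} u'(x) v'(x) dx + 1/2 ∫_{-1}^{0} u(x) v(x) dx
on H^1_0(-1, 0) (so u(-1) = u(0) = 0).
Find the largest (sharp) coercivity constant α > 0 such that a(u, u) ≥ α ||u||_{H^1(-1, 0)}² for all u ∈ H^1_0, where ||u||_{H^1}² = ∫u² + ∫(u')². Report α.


α = (1/2 + π^2)/(1 + π^2)

Coercivity of a(·,·) on H^1_0(-1, 0) means a(u, u) ≥ α ||u||_{H^1}² for every u ∈ H^1_0.
The interval has length L = 1, and Poincaré/coercivity depend only on L. Here a(u, u) = ∫(u')² + (1/2)·∫u².
Here 0 < c = 1/2 < 1. The condition a(u,u) ≥ α||u||_{H^1}² reads (1−α)∫(u')² ≥ (α−c)∫u². Any admissible α is ≤ 1 (rapidly oscillating u have ∫u²/∫(u')² → 0), and α = 1 would force 0 ≥ (1−c)∫u², impossible since c < 1; so 1−α > 0. By the sharp Poincaré inequality on H^1_0 of an interval of length L, ∫(u')² ≥ (π/L)²∫u² with equality for the first sine mode sin(π(x−x₀)/L) (x₀ the left endpoint), so the inequality holds for all u iff (1−α)(π/L)² ≥ α − c, i.e. α ≤ ((π/L)² + c)/((π/L)² + 1) = (1 + c(L/π)²)/(1 + (L/π)²). With (π/L)² = π^2 and c = 1/2, the largest admissible constant is α = ((π/L)² + c)/((π/L)² + 1).
Simplifying, α = (1/2 + π^2)/(1 + π^2).


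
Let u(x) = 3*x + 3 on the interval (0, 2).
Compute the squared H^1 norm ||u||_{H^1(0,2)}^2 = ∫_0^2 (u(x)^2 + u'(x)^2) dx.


||u||_{H^1}^2 = 96

The H^1 norm (squared) on an interval (0, L) is
  ||u||_{H^1}^2 = ∫_0^L u(x)^2 dx + ∫_0^L u'(x)^2 dx.
Compute u'(x) = 3.
Then u(x)^2 = 9*x**2 + 18*x + 9 and u'(x)^2 = 9.
Integrate each monomial from 0 to 2 using ∫_0^2 c·x^n dx = c·2^(n+1)/(n+1):
  ∫_0^2 u(x)^2 dx = ∫_0^2 (9*x^2 + 18*x + 9) dx. Term by term:
    ∫_0^2 9*x^2 dx = 24;  ∫_0^2 18*x dx = 36;  ∫_0^2 9 dx = 18.
  Sum: 24 + 36 + 18 = 78.
  ∫_0^2 u'(x)^2 dx = ∫_0^2 (9) dx. Term by term:
    ∫_0^2 9 dx = 18.
Adding: ||u||_{H^1}^2 = 78 + 18 = 96.


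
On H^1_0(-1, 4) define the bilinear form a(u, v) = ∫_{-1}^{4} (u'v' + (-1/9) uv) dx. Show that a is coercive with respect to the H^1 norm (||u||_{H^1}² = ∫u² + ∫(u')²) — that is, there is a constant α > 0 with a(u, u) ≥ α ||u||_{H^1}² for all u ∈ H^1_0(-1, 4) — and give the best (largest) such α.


α = (-25/9 + π^2)/(π^2 + 25)

Coercivity of a(·,·) on H^1_0(-1, 4) means a(u, u) ≥ α ||u||_{H^1}² for every u ∈ H^1_0.
The interval has length L = 5, and Poincaré/coercivity depend only on L. Here a(u, u) = ∫(u')² + (-1/9)·∫u².
Here c = -1/9 < 0 with |c| < (π/L)² = π^2/25, so coercivity still holds. The condition a(u,u) ≥ α||u||_{H^1}² reads (1−α)∫(u')² ≥ (α−c)∫u². Any admissible α is ≤ 1 (rapidly oscillating u have ∫u²/∫(u')² → 0), and α = 1 would force 0 ≥ (1−c)∫u², impossible since c < 1; so 1−α > 0. By the sharp Poincaré inequality on H^1_0 of an interval of length L, ∫(u')² ≥ (π/L)²∫u² with equality for the first sine mode sin(π(x−x₀)/L) (x₀ the left endpoint), so the inequality holds for all u iff (1−α)(π/L)² ≥ α − c, i.e. α ≤ ((π/L)² + c)/((π/L)² + 1) = (1 + c(L/π)²)/(1 + (L/π)²). (Direct route, valid since c ≤ 0: Poincaré gives c∫u² ≥ c(L/π)²∫(u')², so a(u,u) ≥ (1 + c(L/π)²)∫(u')², while ||u||_{H^1}² ≤ (1 + (L/π)²)∫(u')²; dividing yields the same α.) With (π/L)² = π^2/25 and c = -1/9, the largest admissible constant is α = ((π/L)² + c)/((π/L)² + 1).
Simplifying, α = (-25/9 + π^2)/(π^2 + 25).


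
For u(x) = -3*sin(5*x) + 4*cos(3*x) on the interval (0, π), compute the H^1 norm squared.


||u||_{H^1(0,π)}^2 = 197*π

u'(x) = -12*sin(3*x) - 15*cos(5*x).
Expand u² and (u')² and integrate term by term on (0, π), using: for integers n ≥ 1, ∫_0^π sin²(nx) dx = ∫_0^π cos²(nx) dx = π/2; for n ≠ n', ∫_0^π sin(nx)sin(n'x) dx = ∫_0^π cos(nx)cos(n'x) dx = 0; and by product-to-sum, ∫_0^π sin(nx)cos(n'x) dx = ½∫_0^π [sin((n+n')x) + sin((n−n')x)] dx, which is 0 when n+n' is even and 2n/(n²−n'²) when n+n' is odd (it need not vanish on (0, π)).
  u² squared terms: (-3)²·∫sin(5x)² dx = 9·π/2 = 9*π/2;  (4)²·∫cos(3x)² dx = 16·π/2 = 8*π.
  u² cross terms: 2·(-3)·(4)·∫sin(5x)·cos(3x) dx = -24·(0) = 0.
  So ∫_0^π u² dx = 9*π/2 + 8*π + 0 = 25*π/2.
  (u')² squared terms: (-15)²·∫cos(5x)² dx = 225·π/2 = 225*π/2;  (-12)²·∫sin(3x)² dx = 144·π/2 = 72*π.
  (u')² cross terms: 2·(-15)·(-12)·∫cos(5x)·sin(3x) dx = 360·(0) = 0.
  So ∫_0^π (u')² dx = 225*π/2 + 72*π + 0 = 369*π/2.
||u||_{H^1}^2 = (25*π/2) + (369*π/2) = 197*π.


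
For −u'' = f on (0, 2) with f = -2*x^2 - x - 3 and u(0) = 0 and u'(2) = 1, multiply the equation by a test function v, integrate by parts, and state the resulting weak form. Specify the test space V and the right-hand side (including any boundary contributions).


V = {v ∈ H^1(0, 2) : v(0) = 0} (test functions vanish at x = 0 where u is specified); weak form: ∫_0^2 u'v' dx = ∫_0^2 (-2*x^2 - x - 3) v dx + v(2) for all v ∈ V.

Multiply both sides by a test function v and integrate from 0 to 2:
  ∫_0^2 −u''(x) v(x) dx = ∫_0^2 f(x) v(x) dx.
Integrate the LHS by parts once:
  ∫_0^2 −u'' v dx = −[u'(x) v(x)]_0^2 + ∫_0^2 u'(x) v'(x) dx.
Thus ∫_0^2 u'(x) v'(x) dx = ∫_0^2 f(x) v(x) dx + [u'(x) v(x)]_0^2.
Choose V so that boundary terms are either known or forced to vanish.
Mixed BC: u(0) = 0 (Dirichlet) and u'(2) = 1 (Neumann). Define V = {v ∈ H^1(0, 2) : v(0) = 0}. Then [u' v]_0^2 = u'(2)·v(2) − u'(0)·0 = v(2).
Weak formulation: find u (satisfying any essential BC) such that ∫_0^2 u'(x) v'(x) dx = ∫_0^2 f v dx + v(2) for all v ∈ V (Dirichlet at 0 absorbed into V; Neumann datum at x = 2 contributes the boundary term).
Substituting f(x) = -2*x^2 - x - 3, the right-hand side is ∫_0^2 (-2*x^2 - x - 3) v dx + v(2).
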